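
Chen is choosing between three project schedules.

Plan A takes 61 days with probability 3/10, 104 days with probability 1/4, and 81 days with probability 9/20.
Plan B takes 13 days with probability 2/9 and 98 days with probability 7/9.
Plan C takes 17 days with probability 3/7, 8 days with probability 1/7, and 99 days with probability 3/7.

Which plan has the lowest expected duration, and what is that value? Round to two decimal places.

Plan C (50.86 days)

Plan A = 3/10 × 61 + 1/4 × 104 + 9/20 × 81 = 18.3 + 26 + 36.45 = 80.75
Plan B = 2/9 × 13 + 7/9 × 98 = 2.8889 + 76.2222 = 79.1111
Plan C = 3/7 × 17 + 1/7 × 8 + 3/7 × 99 = 7.2857 + 1.1429 + 42.4286 = 50.8571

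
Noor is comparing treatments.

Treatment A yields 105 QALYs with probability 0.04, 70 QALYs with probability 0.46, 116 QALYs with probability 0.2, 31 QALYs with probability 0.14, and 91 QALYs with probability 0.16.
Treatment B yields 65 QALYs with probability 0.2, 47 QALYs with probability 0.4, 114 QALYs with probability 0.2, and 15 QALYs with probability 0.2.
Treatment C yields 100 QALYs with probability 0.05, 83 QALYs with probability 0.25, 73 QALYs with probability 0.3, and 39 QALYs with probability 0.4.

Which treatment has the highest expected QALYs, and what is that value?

Treatment A (78.5 QALYs)

Treatment A = 0.04 × 105 + 0.46 × 70 + 0.2 × 116 + 0.14 × 31 + 0.16 × 91 = 4.2 + 32.2 + 23.2 + 4.34 + 14.56 = 78.5
Treatment B = 0.2 × 65 + 0.4 × 47 + 0.2 × 114 + 0.2 × 15 = 13 + 18.8 + 22.8 + 3 = 57.6
Treatment C = 0.05 × 100 + 0.25 × 83 + 0.3 × 73 + 0.4 × 39 = 5 + 20.75 + 21.9 + 15.6 = 63.25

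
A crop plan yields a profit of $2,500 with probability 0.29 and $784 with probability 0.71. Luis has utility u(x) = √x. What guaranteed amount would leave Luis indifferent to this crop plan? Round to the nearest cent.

$1,181.98

E[u] = 0.29·√2500 + 0.71·√784 = 0.29·50 + 0.71·28 = 34.38
CE = (34.38)² = 1181.9844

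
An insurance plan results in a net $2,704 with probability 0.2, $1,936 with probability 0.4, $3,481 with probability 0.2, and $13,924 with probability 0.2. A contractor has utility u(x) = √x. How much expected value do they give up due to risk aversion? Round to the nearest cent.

E[u] = 0.2·√2704 + 0.4·√1936 + 0.2·√3481 + 0.2·√13924 = 0.2·52 + 0.4·44 + 0.2·59 + 0.2·118 = 63.4
CE = (63.4)² = 4019.56
Risk premium = EV − CE = 4796.2 − 4019.56 = 776.64

$776.64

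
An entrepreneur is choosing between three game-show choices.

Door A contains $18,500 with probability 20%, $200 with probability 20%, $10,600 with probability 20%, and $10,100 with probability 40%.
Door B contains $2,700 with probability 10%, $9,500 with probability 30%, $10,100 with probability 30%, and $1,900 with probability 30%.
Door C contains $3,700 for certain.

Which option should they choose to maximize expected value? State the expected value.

Door A ($9,900)

Door A = 0.2 × 18500 + 0.2 × 200 + 0.2 × 10600 + 0.4 × 10100 = 3700 + 40 + 2120 + 4040 = 9900
Door B = 0.1 × 2700 + 0.3 × 9500 + 0.3 × 10100 + 0.3 × 1900 = 270 + 2850 + 3030 + 570 = 6720
Door C: 3700 (certain)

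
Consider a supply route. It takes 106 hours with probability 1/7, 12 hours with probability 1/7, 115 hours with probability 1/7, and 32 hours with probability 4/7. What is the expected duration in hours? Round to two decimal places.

51.57 hours

EV = 1/7 × 106 + 1/7 × 12 + 1/7 × 115 + 4/7 × 32 = 15.1429 + 1.7143 + 16.4286 + 18.2857 = 51.5714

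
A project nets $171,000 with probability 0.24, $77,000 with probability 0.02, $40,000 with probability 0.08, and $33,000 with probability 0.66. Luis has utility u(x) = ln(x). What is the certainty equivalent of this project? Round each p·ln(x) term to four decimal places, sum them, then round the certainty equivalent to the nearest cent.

$50,584.48

E[u] = 0.24·ln(171000) + 0.02·ln(77000) + 0.08·ln(40000) + 0.66·ln(33000) = 2.8919 + 0.2250 + 0.8477 + 6.8668 = 10.8314
CE = e^10.8314 ≈ 50584.48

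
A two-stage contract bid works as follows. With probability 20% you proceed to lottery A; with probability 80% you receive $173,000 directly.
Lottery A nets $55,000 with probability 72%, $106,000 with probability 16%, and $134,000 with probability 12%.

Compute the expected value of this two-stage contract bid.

$152,928

EV(A) = 0.72 × 55000 + 0.16 × 106000 + 0.12 × 134000 = 39600 + 16960 + 16080 = 72640
Branch B: 173000 (certain)
Overall = 0.2 × 72640 + 0.8 × 173000 = 14528 + 138400 = 152928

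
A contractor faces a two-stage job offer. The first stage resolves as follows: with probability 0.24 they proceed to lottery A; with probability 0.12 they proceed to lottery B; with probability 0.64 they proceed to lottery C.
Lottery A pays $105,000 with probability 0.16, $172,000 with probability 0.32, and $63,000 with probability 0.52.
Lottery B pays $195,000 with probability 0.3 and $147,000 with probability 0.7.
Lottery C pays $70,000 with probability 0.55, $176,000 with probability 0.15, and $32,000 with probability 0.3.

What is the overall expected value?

$92,152

EV(A) = 0.16 × 105000 + 0.32 × 172000 + 0.52 × 63000 = 16800 + 55040 + 32760 = 104600
EV(B) = 0.3 × 195000 + 0.7 × 147000 = 58500 + 102900 = 161400
EV(C) = 0.55 × 70000 + 0.15 × 176000 + 0.3 × 32000 = 38500 + 26400 + 9600 = 74500
Overall = 0.24 × 104600 + 0.12 × 161400 + 0.64 × 74500 = 25104 + 19368 + 47680 = 92152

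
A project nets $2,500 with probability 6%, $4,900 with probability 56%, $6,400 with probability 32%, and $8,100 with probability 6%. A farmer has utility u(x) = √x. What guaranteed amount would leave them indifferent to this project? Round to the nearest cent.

$5,358.24

E[u] = 0.06·√2500 + 0.56·√4900 + 0.32·√6400 + 0.06·√8100 = 0.06·50 + 0.56·70 + 0.32·80 + 0.06·90 = 73.2
CE = (73.2)² = 5358.24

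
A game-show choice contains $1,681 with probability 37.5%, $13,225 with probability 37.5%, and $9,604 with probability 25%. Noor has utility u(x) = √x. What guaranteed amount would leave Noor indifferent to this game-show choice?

E[u] = 0.375·√1681 + 0.375·√13225 + 0.25·√9604 = 0.375·41 + 0.375·115 + 0.25·98 = 83
CE = (83)² = 6889

$6,889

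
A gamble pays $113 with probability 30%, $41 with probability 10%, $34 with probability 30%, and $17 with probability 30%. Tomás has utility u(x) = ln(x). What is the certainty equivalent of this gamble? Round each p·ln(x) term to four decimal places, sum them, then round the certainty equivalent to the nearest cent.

$40.35

E[u] = 0.3·ln(113) + 0.1·ln(41) + 0.3·ln(34) + 0.3·ln(17) = 1.4182 + 0.3714 + 1.0579 + 0.8500 = 3.6975
CE = e^3.6975 ≈ 40.35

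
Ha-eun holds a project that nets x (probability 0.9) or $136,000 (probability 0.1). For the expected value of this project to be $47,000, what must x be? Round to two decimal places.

0.9·x + 0.1·136000 = 47000
0.9·x = 47000 − 13600 = 33400
x = 33400 / 0.9 = 37111.1111

x = $37,111.11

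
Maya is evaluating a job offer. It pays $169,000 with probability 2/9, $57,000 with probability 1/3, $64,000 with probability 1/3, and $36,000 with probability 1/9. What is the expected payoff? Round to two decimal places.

$81,888.89

EV = 2/9 × 169000 + 1/3 × 57000 + 1/3 × 64000 + 1/9 × 36000 = 37555.5556 + 19000 + 21333.3333 + 4000 = 81888.8889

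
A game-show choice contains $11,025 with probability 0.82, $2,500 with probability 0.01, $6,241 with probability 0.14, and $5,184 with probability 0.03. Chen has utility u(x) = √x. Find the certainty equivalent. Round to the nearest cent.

E[u] = 0.82·√11025 + 0.01·√2500 + 0.14·√6241 + 0.03·√5184 = 0.82·105 + 0.01·50 + 0.14·79 + 0.03·72 = 99.82
CE = (99.82)² = 9964.0324

$9,964.03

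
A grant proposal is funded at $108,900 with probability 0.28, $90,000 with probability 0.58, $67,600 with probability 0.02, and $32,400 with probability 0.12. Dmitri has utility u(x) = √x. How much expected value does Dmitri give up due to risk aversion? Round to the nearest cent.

$1,965.76

E[u] = 0.28·√108900 + 0.58·√90000 + 0.02·√67600 + 0.12·√32400 = 0.28·330 + 0.58·300 + 0.02·260 + 0.12·180 = 293.2
CE = (293.2)² = 85966.24
Risk premium = EV − CE = 87932 − 85966.24 = 1965.76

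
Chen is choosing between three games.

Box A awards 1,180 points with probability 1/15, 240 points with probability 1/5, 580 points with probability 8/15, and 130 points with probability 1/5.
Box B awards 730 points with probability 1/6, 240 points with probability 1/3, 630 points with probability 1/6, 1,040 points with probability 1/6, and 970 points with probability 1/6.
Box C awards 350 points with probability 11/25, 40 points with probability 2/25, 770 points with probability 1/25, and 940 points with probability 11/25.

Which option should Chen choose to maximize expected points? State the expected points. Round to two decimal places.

Box B (641.67 points)

Box A = 1/15 × 1180 + 1/5 × 240 + 8/15 × 580 + 1/5 × 130 = 78.6667 + 48 + 309.3333 + 26 = 462
Box B = 1/6 × 730 + 1/3 × 240 + 1/6 × 630 + 1/6 × 1040 + 1/6 × 970 = 121.6667 + 80 + 105 + 173.3333 + 161.6667 = 641.6667
Box C = 11/25 × 350 + 2/25 × 40 + 1/25 × 770 + 11/25 × 940 = 154 + 3.2 + 30.8 + 413.6 = 601.6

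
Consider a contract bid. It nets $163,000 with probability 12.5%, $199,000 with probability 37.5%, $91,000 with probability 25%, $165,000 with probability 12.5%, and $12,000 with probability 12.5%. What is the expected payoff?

$139,875

EV = 0.125 × 163000 + 0.375 × 199000 + 0.25 × 91000 + 0.125 × 165000 + 0.125 × 12000 = 20375 + 74625 + 22750 + 20625 + 1500 = 139875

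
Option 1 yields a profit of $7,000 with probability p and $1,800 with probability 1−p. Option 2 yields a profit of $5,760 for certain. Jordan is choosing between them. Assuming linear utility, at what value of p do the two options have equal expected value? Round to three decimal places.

p = 0.762

p·7000 + (1−p)·1800 = 5760
5200p + 1800 = 5760
p = (5760 − 1800) / 5200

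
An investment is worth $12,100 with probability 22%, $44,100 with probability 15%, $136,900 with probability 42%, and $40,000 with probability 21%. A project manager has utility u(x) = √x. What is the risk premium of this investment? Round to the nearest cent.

$11,115.39

E[u] = 0.22·√12100 + 0.15·√44100 + 0.42·√136900 + 0.21·√40000 = 0.22·110 + 0.15·210 + 0.42·370 + 0.21·200 = 253.1
CE = (253.1)² = 64059.61
Risk premium = EV − CE = 75175 − 64059.61 = 11115.39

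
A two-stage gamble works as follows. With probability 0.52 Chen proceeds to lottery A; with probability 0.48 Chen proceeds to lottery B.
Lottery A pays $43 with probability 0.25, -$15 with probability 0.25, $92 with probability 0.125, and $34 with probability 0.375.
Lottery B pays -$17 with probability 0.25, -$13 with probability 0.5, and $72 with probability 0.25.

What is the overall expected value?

EV(A) = 0.25 × 43 + 0.25 × (-15) + 0.125 × 92 + 0.375 × 34 = 10.75 − 3.75 + 11.5 + 12.75 = 31.25
EV(B) = 0.25 × (-17) + 0.5 × (-13) + 0.25 × 72 = -4.25 − 6.5 + 18 = 7.25
Overall = 0.52 × 31.25 + 0.48 × 7.25 = 16.25 + 3.48 = 19.73

$19.73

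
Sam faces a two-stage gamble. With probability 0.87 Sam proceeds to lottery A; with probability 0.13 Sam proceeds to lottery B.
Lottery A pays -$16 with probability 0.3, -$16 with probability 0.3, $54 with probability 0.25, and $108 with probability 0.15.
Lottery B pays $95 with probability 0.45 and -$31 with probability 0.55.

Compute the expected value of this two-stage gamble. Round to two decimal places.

EV(A) = 0.3 × (-16) + 0.3 × (-16) + 0.25 × 54 + 0.15 × 108 = -4.8 − 4.8 + 13.5 + 16.2 = 20.1
EV(B) = 0.45 × 95 + 0.55 × (-31) = 42.75 − 17.05 = 25.7
Overall = 0.87 × 20.1 + 0.13 × 25.7 = 17.487 + 3.341 = 20.828

$20.83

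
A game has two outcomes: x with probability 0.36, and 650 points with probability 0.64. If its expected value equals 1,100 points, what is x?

0.36·x + 0.64·650 = 1100
0.36·x = 1100 − 416 = 684
x = 684 / 0.36 = 1900

x = 1,900 points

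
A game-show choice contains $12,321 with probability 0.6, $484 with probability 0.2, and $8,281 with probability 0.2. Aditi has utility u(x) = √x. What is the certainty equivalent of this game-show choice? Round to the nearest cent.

$7,956.64

E[u] = 0.6·√12321 + 0.2·√484 + 0.2·√8281 = 0.6·111 + 0.2·22 + 0.2·91 = 89.2
CE = (89.2)² = 7956.64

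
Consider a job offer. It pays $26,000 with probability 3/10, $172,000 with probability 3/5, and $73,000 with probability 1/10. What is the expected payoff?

$118,300

EV = 3/10 × 26000 + 3/5 × 172000 + 1/10 × 73000 = 7800 + 103200 + 7300 = 118300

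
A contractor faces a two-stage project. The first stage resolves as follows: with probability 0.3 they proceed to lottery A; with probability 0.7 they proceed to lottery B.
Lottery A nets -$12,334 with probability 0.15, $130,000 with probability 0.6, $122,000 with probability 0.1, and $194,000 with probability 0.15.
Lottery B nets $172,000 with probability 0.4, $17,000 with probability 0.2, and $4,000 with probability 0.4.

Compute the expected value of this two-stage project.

EV(A) = 0.15 × (-12334) + 0.6 × 130000 + 0.1 × 122000 + 0.15 × 194000 = -1850.1 + 78000 + 12200 + 29100 = 117449.9
EV(B) = 0.4 × 172000 + 0.2 × 17000 + 0.4 × 4000 = 68800 + 3400 + 1600 = 73800
Overall = 0.3 × 117449.9 + 0.7 × 73800 = 35234.97 + 51660 = 86894.97

$86,894.97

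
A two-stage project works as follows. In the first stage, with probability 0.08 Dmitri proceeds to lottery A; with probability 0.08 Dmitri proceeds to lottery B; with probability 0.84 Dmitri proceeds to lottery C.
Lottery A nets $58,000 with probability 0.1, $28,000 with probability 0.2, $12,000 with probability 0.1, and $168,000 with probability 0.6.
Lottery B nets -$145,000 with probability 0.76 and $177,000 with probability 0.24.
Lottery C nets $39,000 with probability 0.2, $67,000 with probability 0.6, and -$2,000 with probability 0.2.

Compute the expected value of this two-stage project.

$43,638.40

EV(A) = 0.1 × 58000 + 0.2 × 28000 + 0.1 × 12000 + 0.6 × 168000 = 5800 + 5600 + 1200 + 100800 = 113400
EV(B) = 0.76 × (-145000) + 0.24 × 177000 = -110200 + 42480 = -67720
EV(C) = 0.2 × 39000 + 0.6 × 67000 + 0.2 × (-2000) = 7800 + 40200 − 400 = 47600
Overall = 0.08 × 113400 + 0.08 × (-67720) + 0.84 × 47600 = 9072 − 5417.6 + 39984 = 43638.4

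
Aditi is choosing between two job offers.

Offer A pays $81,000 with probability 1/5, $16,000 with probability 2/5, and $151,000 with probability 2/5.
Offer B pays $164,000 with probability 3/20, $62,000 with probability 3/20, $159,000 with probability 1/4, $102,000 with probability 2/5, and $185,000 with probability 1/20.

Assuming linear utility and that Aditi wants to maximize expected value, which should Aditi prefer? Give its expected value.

Offer B ($123,700)

Offer A = 1/5 × 81000 + 2/5 × 16000 + 2/5 × 151000 = 16200 + 6400 + 60400 = 83000
Offer B = 3/20 × 164000 + 3/20 × 62000 + 1/4 × 159000 + 2/5 × 102000 + 1/20 × 185000 = 24600 + 9300 + 39750 + 40800 + 9250 = 123700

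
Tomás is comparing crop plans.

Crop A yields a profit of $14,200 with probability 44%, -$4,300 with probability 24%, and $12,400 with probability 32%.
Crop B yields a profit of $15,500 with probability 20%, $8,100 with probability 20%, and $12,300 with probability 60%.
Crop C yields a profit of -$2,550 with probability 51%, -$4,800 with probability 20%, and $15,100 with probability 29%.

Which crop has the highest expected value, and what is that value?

Crop A = 0.44 × 14200 + 0.24 × (-4300) + 0.32 × 12400 = 6248 − 1032 + 3968 = 9184
Crop B = 0.2 × 15500 + 0.2 × 8100 + 0.6 × 12300 = 3100 + 1620 + 7380 = 12100
Crop C = 0.51 × (-2550) + 0.2 × (-4800) + 0.29 × 15100 = -1300.5 − 960 + 4379 = 2118.5

Crop B ($12,100)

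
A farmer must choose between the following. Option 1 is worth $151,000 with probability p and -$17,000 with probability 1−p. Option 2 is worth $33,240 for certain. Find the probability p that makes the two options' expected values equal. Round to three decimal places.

p = 0.299

p·151000 + (1−p)·(-17000) = 33240
168000p − 17000 = 33240
p = (33240 + 17000) / 168000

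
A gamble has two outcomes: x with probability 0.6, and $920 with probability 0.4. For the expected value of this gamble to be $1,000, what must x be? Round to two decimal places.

0.6·x + 0.4·920 = 1000
0.6·x = 1000 − 368 = 632
x = 632 / 0.6 = 1053.3333

x = $1,053.33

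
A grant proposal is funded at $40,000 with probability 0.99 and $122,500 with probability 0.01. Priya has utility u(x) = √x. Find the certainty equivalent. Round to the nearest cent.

E[u] = 0.99·√40000 + 0.01·√122500 = 0.99·200 + 0.01·350 = 201.5
CE = (201.5)² = 40602.25

$40,602.25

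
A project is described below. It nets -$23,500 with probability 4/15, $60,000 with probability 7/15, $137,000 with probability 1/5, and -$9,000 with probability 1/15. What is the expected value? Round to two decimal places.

$48,533.33

EV = 4/15 × (-23500) + 7/15 × 60000 + 1/5 × 137000 + 1/15 × (-9000) = -6266.6667 + 28000 + 27400 − 600 = 48533.3333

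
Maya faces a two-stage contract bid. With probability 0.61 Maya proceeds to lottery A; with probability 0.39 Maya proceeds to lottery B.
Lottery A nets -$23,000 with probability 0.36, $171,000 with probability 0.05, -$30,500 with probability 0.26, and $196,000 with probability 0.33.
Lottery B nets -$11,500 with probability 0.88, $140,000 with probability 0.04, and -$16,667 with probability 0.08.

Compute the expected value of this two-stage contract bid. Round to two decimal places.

$32,499.39

EV(A) = 0.36 × (-23000) + 0.05 × 171000 + 0.26 × (-30500) + 0.33 × 196000 = -8280 + 8550 − 7930 + 64680 = 57020
EV(B) = 0.88 × (-11500) + 0.04 × 140000 + 0.08 × (-16667) = -10120 + 5600 − 1333.36 = -5853.36
Overall = 0.61 × 57020 + 0.39 × (-5853.36) = 34782.2 − 2282.8104 = 32499.3896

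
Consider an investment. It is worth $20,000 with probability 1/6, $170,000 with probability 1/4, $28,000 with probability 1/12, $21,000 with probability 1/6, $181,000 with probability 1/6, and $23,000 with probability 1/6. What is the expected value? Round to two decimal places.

EV = 1/6 × 20000 + 1/4 × 170000 + 1/12 × 28000 + 1/6 × 21000 + 1/6 × 181000 + 1/6 × 23000 = 3333.3333 + 42500 + 2333.3333 + 3500 + 30166.6667 + 3833.3333 = 85666.6667

$85,666.67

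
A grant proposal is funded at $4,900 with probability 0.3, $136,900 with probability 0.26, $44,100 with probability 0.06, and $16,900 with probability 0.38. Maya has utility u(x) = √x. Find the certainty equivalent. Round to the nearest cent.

E[u] = 0.3·√4900 + 0.26·√136900 + 0.06·√44100 + 0.38·√16900 = 0.3·70 + 0.26·370 + 0.06·210 + 0.38·130 = 179.2
CE = (179.2)² = 32112.64

$32,112.64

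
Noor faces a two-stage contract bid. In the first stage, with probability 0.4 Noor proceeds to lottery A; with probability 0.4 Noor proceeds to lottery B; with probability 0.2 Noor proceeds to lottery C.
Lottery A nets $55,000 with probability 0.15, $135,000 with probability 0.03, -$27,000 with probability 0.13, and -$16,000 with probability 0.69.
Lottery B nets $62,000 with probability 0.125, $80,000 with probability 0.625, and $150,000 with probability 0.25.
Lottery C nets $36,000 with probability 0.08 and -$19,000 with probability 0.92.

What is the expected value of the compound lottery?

EV(A) = 0.15 × 55000 + 0.03 × 135000 + 0.13 × (-27000) + 0.69 × (-16000) = 8250 + 4050 − 3510 − 11040 = -2250
EV(B) = 0.125 × 62000 + 0.625 × 80000 + 0.25 × 150000 = 7750 + 50000 + 37500 = 95250
EV(C) = 0.08 × 36000 + 0.92 × (-19000) = 2880 − 17480 = -14600
Overall = 0.4 × (-2250) + 0.4 × 95250 + 0.2 × (-14600) = -900 + 38100 − 2920 = 34280

$34,280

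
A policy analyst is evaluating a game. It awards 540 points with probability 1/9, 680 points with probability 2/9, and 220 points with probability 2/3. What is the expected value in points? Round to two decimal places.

EV = 1/9 × 540 + 2/9 × 680 + 2/3 × 220 = 60 + 151.1111 + 146.6667 = 357.7778

357.78 points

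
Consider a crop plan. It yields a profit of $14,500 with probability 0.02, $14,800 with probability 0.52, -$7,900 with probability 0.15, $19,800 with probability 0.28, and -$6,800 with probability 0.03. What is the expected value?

EV = 0.02 × 14500 + 0.52 × 14800 + 0.15 × (-7900) + 0.28 × 19800 + 0.03 × (-6800) = 290 + 7696 − 1185 + 5544 − 204 = 12141

$12,141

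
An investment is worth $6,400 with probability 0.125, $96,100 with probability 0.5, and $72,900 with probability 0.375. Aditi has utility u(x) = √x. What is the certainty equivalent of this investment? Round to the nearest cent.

E[u] = 0.125·√6400 + 0.5·√96100 + 0.375·√72900 = 0.125·80 + 0.5·310 + 0.375·270 = 266.25
CE = (266.25)² = 70889.0625

$70,889.06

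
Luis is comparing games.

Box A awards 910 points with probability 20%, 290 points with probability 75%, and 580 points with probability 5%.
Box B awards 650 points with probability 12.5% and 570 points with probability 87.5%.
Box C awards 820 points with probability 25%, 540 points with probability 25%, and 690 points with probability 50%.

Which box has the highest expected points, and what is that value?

Box A = 0.2 × 910 + 0.75 × 290 + 0.05 × 580 = 182 + 217.5 + 29 = 428.5
Box B = 0.125 × 650 + 0.875 × 570 = 81.25 + 498.75 = 580
Box C = 0.25 × 820 + 0.25 × 540 + 0.5 × 690 = 205 + 135 + 345 = 685

Box C (685 points)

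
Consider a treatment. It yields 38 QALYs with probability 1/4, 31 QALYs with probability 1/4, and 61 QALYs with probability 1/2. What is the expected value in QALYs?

47.75 QALYs

EV = 1/4 × 38 + 1/4 × 31 + 1/2 × 61 = 9.5 + 7.75 + 30.5 = 47.75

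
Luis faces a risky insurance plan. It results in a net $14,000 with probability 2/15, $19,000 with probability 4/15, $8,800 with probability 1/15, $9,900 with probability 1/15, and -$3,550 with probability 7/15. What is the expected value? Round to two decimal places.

EV = 2/15 × 14000 + 4/15 × 19000 + 1/15 × 8800 + 1/15 × 9900 + 7/15 × (-3550) = 1866.6667 + 5066.6667 + 586.6667 + 660 − 1656.6667 = 6523.3333

$6,523.33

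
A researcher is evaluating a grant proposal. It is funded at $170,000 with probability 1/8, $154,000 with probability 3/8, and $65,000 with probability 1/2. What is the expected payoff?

EV = 1/8 × 170000 + 3/8 × 154000 + 1/2 × 65000 = 21250 + 57750 + 32500 = 111500

$111,500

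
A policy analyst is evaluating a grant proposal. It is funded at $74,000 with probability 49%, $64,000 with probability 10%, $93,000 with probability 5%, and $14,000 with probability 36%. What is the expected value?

EV = 0.49 × 74000 + 0.1 × 64000 + 0.05 × 93000 + 0.36 × 14000 = 36260 + 6400 + 4650 + 5040 = 52350

$52,350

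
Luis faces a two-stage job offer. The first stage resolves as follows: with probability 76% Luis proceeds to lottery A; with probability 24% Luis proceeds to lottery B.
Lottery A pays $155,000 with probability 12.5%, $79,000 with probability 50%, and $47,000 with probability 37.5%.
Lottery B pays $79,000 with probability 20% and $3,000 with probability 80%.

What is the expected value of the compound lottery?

$62,508

EV(A) = 0.125 × 155000 + 0.5 × 79000 + 0.375 × 47000 = 19375 + 39500 + 17625 = 76500
EV(B) = 0.2 × 79000 + 0.8 × 3000 = 15800 + 2400 = 18200
Overall = 0.76 × 76500 + 0.24 × 18200 = 58140 + 4368 = 62508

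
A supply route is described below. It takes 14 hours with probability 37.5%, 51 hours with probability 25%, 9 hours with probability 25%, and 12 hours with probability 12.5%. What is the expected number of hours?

21.75 hours

EV = 0.375 × 14 + 0.25 × 51 + 0.25 × 9 + 0.125 × 12 = 5.25 + 12.75 + 2.25 + 1.5 = 21.75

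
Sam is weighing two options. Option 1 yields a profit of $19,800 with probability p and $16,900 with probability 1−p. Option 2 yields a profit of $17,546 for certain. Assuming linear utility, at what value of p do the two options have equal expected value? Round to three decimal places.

p·19800 + (1−p)·16900 = 17546
2900p + 16900 = 17546
p = (17546 − 16900) / 2900

p = 0.223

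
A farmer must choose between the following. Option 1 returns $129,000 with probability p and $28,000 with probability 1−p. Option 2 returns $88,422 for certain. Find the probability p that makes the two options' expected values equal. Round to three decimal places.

p·129000 + (1−p)·28000 = 88422
101000p + 28000 = 88422
p = (88422 − 28000) / 101000

p = 0.598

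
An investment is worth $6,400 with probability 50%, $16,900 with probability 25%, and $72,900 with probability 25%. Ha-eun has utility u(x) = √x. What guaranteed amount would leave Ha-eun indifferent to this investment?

$19,600

E[u] = 0.5·√6400 + 0.25·√16900 + 0.25·√72900 = 0.5·80 + 0.25·130 + 0.25·270 = 140
CE = (140)² = 19600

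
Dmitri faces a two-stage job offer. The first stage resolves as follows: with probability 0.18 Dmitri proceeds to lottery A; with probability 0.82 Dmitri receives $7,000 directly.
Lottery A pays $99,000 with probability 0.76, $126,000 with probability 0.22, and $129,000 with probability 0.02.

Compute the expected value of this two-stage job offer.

EV(A) = 0.76 × 99000 + 0.22 × 126000 + 0.02 × 129000 = 75240 + 27720 + 2580 = 105540
Branch B: 7000 (certain)
Overall = 0.18 × 105540 + 0.82 × 7000 = 18997.2 + 5740 = 24737.2

$24,737.20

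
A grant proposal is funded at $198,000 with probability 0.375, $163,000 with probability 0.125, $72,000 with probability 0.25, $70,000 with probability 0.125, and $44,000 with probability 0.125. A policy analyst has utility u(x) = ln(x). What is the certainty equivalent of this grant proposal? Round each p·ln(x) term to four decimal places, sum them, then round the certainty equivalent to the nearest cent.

$109,185.11

E[u] = 0.375·ln(198000) + 0.125·ln(163000) + 0.25·ln(72000) + 0.125·ln(70000) + 0.125·ln(44000) = 4.5735 + 1.5002 + 2.7961 + 1.3945 + 1.3365 = 11.6008
CE = e^11.6008 ≈ 109185.11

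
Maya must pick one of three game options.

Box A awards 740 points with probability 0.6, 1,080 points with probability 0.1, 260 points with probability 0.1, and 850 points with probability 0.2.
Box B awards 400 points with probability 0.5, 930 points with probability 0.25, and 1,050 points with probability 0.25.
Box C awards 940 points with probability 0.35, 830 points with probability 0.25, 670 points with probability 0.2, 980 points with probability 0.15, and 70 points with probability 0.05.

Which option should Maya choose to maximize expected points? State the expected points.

Box A = 0.6 × 740 + 0.1 × 1080 + 0.1 × 260 + 0.2 × 850 = 444 + 108 + 26 + 170 = 748
Box B = 0.5 × 400 + 0.25 × 930 + 0.25 × 1050 = 200 + 232.5 + 262.5 = 695
Box C = 0.35 × 940 + 0.25 × 830 + 0.2 × 670 + 0.15 × 980 + 0.05 × 70 = 329 + 207.5 + 134 + 147 + 3.5 = 821

Box C (821 points)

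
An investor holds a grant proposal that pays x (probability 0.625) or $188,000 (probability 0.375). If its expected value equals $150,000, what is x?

0.625·x + 0.375·188000 = 150000
0.625·x = 150000 − 70500 = 79500
x = 79500 / 0.625 = 127200

x = $127,200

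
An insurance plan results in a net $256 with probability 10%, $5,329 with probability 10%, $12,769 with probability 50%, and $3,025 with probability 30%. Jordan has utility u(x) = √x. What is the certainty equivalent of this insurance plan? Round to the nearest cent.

E[u] = 0.1·√256 + 0.1·√5329 + 0.5·√12769 + 0.3·√3025 = 0.1·16 + 0.1·73 + 0.5·113 + 0.3·55 = 81.9
CE = (81.9)² = 6707.61

$6,707.61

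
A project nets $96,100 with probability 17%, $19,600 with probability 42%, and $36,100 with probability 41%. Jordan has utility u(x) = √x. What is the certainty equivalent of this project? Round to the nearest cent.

$35,872.36

E[u] = 0.17·√96100 + 0.42·√19600 + 0.41·√36100 = 0.17·310 + 0.42·140 + 0.41·190 = 189.4
CE = (189.4)² = 35872.36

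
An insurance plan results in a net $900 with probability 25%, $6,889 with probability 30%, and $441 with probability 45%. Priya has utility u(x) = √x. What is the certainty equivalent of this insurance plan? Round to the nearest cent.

$1,751.42

E[u] = 0.25·√900 + 0.3·√6889 + 0.45·√441 = 0.25·30 + 0.3·83 + 0.45·21 = 41.85
CE = (41.85)² = 1751.4225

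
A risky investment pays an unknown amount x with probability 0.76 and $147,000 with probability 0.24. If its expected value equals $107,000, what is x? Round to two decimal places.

x = $94,368.42

0.76·x + 0.24·147000 = 107000
0.76·x = 107000 − 35280 = 71720
x = 71720 / 0.76 = 94368.4211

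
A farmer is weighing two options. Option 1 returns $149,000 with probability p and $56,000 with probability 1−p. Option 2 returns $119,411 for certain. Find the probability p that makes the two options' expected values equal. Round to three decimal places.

p·149000 + (1−p)·56000 = 119411
93000p + 56000 = 119411
p = (119411 − 56000) / 93000

p = 0.682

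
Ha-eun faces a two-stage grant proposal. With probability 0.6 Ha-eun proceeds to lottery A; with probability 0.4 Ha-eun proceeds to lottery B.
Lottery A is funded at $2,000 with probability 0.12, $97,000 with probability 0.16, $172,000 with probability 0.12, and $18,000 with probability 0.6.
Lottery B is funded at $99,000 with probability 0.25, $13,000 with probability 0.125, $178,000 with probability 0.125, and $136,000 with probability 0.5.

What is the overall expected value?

EV(A) = 0.12 × 2000 + 0.16 × 97000 + 0.12 × 172000 + 0.6 × 18000 = 240 + 15520 + 20640 + 10800 = 47200
EV(B) = 0.25 × 99000 + 0.125 × 13000 + 0.125 × 178000 + 0.5 × 136000 = 24750 + 1625 + 22250 + 68000 = 116625
Overall = 0.6 × 47200 + 0.4 × 116625 = 28320 + 46650 = 74970

$74,970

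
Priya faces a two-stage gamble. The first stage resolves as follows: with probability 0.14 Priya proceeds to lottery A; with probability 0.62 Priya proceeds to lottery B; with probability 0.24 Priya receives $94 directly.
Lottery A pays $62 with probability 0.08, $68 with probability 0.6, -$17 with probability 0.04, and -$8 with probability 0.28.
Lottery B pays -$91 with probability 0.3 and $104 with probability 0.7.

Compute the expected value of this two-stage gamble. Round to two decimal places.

EV(A) = 0.08 × 62 + 0.6 × 68 + 0.04 × (-17) + 0.28 × (-8) = 4.96 + 40.8 − 0.68 − 2.24 = 42.84
EV(B) = 0.3 × (-91) + 0.7 × 104 = -27.3 + 72.8 = 45.5
Branch C: 94 (certain)
Overall = 0.14 × 42.84 + 0.62 × 45.5 + 0.24 × 94 = 5.9976 + 28.21 + 22.56 = 56.7676

$56.77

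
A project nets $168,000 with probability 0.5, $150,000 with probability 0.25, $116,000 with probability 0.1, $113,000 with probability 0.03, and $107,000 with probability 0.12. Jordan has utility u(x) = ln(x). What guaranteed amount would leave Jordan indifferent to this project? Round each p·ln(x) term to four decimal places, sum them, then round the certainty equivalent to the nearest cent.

E[u] = 0.5·ln(168000) + 0.25·ln(150000) + 0.1·ln(116000) + 0.03·ln(113000) + 0.12·ln(107000) = 6.0159 + 2.9796 + 1.1661 + 0.3491 + 1.3897 = 11.9004
CE = e^11.9004 ≈ 147325.54

$147,325.54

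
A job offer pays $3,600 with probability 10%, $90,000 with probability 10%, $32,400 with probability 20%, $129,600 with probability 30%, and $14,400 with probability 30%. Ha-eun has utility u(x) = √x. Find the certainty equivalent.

E[u] = 0.1·√3600 + 0.1·√90000 + 0.2·√32400 + 0.3·√129600 + 0.3·√14400 = 0.1·60 + 0.1·300 + 0.2·180 + 0.3·360 + 0.3·120 = 216
CE = (216)² = 46656

$46,656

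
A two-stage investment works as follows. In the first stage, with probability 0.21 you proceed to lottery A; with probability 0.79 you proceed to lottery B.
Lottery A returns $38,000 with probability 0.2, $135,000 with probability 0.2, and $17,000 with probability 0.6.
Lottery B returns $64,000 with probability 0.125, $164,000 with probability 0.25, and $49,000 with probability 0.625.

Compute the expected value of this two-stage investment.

$72,311.75

EV(A) = 0.2 × 38000 + 0.2 × 135000 + 0.6 × 17000 = 7600 + 27000 + 10200 = 44800
EV(B) = 0.125 × 64000 + 0.25 × 164000 + 0.625 × 49000 = 8000 + 41000 + 30625 = 79625
Overall = 0.21 × 44800 + 0.79 × 79625 = 9408 + 62903.75 = 72311.75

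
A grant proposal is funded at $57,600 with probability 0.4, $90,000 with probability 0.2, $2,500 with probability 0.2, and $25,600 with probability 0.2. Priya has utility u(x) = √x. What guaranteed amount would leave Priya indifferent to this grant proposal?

E[u] = 0.4·√57600 + 0.2·√90000 + 0.2·√2500 + 0.2·√25600 = 0.4·240 + 0.2·300 + 0.2·50 + 0.2·160 = 198
CE = (198)² = 39204

$39,204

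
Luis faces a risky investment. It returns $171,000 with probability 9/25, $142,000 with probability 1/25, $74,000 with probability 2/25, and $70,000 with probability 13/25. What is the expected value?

$109,560

EV = 9/25 × 171000 + 1/25 × 142000 + 2/25 × 74000 + 13/25 × 70000 = 61560 + 5680 + 5920 + 36400 = 109560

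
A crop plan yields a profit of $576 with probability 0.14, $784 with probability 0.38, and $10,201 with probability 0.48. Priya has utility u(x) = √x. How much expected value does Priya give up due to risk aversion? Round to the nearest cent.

E[u] = 0.14·√576 + 0.38·√784 + 0.48·√10201 = 0.14·24 + 0.38·28 + 0.48·101 = 62.48
CE = (62.48)² = 3903.7504
Risk premium = EV − CE = 5275.04 − 3903.7504 = 1371.2896

$1,371.29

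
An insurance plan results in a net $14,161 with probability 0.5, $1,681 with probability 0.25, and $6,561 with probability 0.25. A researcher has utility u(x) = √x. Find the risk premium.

$1,041

E[u] = 0.5·√14161 + 0.25·√1681 + 0.25·√6561 = 0.5·119 + 0.25·41 + 0.25·81 = 90
CE = (90)² = 8100
Risk premium = EV − CE = 9141 − 8100 = 1041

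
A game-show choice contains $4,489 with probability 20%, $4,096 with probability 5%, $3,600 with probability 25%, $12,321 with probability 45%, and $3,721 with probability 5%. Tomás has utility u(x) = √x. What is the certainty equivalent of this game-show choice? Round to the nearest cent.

$7,157.16

E[u] = 0.2·√4489 + 0.05·√4096 + 0.25·√3600 + 0.45·√12321 + 0.05·√3721 = 0.2·67 + 0.05·64 + 0.25·60 + 0.45·111 + 0.05·61 = 84.6
CE = (84.6)² = 7157.16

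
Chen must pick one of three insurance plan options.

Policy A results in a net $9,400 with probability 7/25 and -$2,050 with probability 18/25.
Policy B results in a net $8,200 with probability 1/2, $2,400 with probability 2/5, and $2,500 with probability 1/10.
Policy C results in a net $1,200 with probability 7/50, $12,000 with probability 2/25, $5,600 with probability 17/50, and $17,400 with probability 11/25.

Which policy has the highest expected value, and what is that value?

Policy A = 7/25 × 9400 + 18/25 × (-2050) = 2632 − 1476 = 1156
Policy B = 1/2 × 8200 + 2/5 × 2400 + 1/10 × 2500 = 4100 + 960 + 250 = 5310
Policy C = 7/50 × 1200 + 2/25 × 12000 + 17/50 × 5600 + 11/25 × 17400 = 168 + 960 + 1904 + 7656 = 10688

Policy C ($10,688)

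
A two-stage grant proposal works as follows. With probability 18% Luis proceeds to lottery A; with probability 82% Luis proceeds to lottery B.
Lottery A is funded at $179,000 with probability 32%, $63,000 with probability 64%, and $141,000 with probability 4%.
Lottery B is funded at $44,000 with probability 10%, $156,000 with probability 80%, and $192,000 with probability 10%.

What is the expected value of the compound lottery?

$140,271.20

EV(A) = 0.32 × 179000 + 0.64 × 63000 + 0.04 × 141000 = 57280 + 40320 + 5640 = 103240
EV(B) = 0.1 × 44000 + 0.8 × 156000 + 0.1 × 192000 = 4400 + 124800 + 19200 = 148400
Overall = 0.18 × 103240 + 0.82 × 148400 = 18583.2 + 121688 = 140271.2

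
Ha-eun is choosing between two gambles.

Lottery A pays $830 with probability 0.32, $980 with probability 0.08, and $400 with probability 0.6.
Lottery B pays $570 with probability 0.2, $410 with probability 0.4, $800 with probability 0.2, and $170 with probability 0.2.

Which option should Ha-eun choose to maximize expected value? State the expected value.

Lottery A ($584)

Lottery A = 0.32 × 830 + 0.08 × 980 + 0.6 × 400 = 265.6 + 78.4 + 240 = 584
Lottery B = 0.2 × 570 + 0.4 × 410 + 0.2 × 800 + 0.2 × 170 = 114 + 164 + 160 + 34 = 472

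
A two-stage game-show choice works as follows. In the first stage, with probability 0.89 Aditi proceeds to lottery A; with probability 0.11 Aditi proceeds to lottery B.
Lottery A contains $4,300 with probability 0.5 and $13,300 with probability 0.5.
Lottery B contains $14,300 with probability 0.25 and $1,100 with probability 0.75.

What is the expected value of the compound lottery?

$8,316

EV(A) = 0.5 × 4300 + 0.5 × 13300 = 2150 + 6650 = 8800
EV(B) = 0.25 × 14300 + 0.75 × 1100 = 3575 + 825 = 4400
Overall = 0.89 × 8800 + 0.11 × 4400 = 7832 + 484 = 8316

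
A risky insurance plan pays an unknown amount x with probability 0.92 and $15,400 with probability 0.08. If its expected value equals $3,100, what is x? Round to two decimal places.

0.92·x + 0.08·15400 = 3100
0.92·x = 3100 − 1232 = 1868
x = 1868 / 0.92 = 2030.4348

x = $2,030.43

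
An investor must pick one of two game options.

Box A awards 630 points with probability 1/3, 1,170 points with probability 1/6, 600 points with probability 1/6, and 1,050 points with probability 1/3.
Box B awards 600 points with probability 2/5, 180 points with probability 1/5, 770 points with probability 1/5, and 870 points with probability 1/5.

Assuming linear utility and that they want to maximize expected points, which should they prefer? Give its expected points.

Box A (855 points)

Box A = 1/3 × 630 + 1/6 × 1170 + 1/6 × 600 + 1/3 × 1050 = 210 + 195 + 100 + 350 = 855
Box B = 2/5 × 600 + 1/5 × 180 + 1/5 × 770 + 1/5 × 870 = 240 + 36 + 154 + 174 = 604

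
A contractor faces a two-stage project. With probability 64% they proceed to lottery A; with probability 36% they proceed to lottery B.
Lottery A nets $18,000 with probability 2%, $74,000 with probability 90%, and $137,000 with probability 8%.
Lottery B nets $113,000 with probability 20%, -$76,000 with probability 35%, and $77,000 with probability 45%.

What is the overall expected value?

EV(A) = 0.02 × 18000 + 0.9 × 74000 + 0.08 × 137000 = 360 + 66600 + 10960 = 77920
EV(B) = 0.2 × 113000 + 0.35 × (-76000) + 0.45 × 77000 = 22600 − 26600 + 34650 = 30650
Overall = 0.64 × 77920 + 0.36 × 30650 = 49868.8 + 11034 = 60902.8

$60,902.80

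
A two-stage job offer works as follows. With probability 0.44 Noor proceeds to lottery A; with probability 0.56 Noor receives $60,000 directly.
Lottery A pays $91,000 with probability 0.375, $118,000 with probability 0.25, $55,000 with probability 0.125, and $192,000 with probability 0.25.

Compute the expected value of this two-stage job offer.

$85,740

EV(A) = 0.375 × 91000 + 0.25 × 118000 + 0.125 × 55000 + 0.25 × 192000 = 34125 + 29500 + 6875 + 48000 = 118500
Branch B: 60000 (certain)
Overall = 0.44 × 118500 + 0.56 × 60000 = 52140 + 33600 = 85740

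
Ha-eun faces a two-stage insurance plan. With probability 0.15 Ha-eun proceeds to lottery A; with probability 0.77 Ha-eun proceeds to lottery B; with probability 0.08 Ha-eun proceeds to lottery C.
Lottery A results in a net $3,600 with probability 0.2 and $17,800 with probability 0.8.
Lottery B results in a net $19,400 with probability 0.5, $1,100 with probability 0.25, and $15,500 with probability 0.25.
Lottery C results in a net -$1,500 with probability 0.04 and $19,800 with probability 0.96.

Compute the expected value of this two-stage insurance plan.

$14,424.34

EV(A) = 0.2 × 3600 + 0.8 × 17800 = 720 + 14240 = 14960
EV(B) = 0.5 × 19400 + 0.25 × 1100 + 0.25 × 15500 = 9700 + 275 + 3875 = 13850
EV(C) = 0.04 × (-1500) + 0.96 × 19800 = -60 + 19008 = 18948
Overall = 0.15 × 14960 + 0.77 × 13850 + 0.08 × 18948 = 2244 + 10664.5 + 1515.84 = 14424.34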